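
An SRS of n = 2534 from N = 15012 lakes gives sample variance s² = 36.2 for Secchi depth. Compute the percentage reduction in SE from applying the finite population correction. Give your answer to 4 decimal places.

f = n/N = 2534/15012 = 0.16879829.
SE_no-fpc = √(s²/n) = 0.11952286; SE_fpc = √((1−f)s²/n) = 0.10896931.
Ratio = √(1−f) = 0.91170264. Reduction = 100·(1 − 0.91170264) = 8.8297%.

8.8297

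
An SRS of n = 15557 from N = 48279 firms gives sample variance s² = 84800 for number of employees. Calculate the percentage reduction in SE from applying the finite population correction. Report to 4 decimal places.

17.6733

f = n/N = 15557/48279 = 0.32223120.
SE_no-fpc = √(s²/n) = 2.3347211; SE_fpc = √((1−f)s²/n) = 1.9220992.
Ratio = √(1−f) = 0.82326715. Reduction = 100·(1 − 0.82326715) = 17.6733%.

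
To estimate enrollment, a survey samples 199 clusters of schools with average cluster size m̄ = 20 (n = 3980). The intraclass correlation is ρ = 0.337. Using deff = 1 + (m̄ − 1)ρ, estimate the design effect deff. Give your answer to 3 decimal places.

deff = 1 + (20 − 1)·0.337 = 1 + 6.403 = 7.403.

7.403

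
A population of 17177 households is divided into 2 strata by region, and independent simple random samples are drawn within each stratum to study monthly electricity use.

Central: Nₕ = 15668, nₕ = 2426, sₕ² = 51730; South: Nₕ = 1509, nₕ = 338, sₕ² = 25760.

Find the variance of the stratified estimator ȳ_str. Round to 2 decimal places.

15.45

Var(ȳ_str) = Σₕ Wₕ²(1 − fₕ)sₕ²/nₕ with Wₕ = Nₕ/N, N = 17177.
Central: Wₕ = 0.91214997; term = 0.91214997²·(1 − 0.15483789)·51730/2426 = 14.994231.
South: Wₕ = 0.08785003; term = 0.08785003²·(1 − 0.22398940)·25760/338 = 0.45643681.
Sum = 15.450668.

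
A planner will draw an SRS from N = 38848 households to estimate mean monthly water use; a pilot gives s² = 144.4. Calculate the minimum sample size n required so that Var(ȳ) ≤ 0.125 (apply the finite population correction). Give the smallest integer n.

Without fpc, n₀ = s²/D = 144.4/0.125 = 1155.2000.
With fpc, (1 − n/N)·s²/n ≤ D requires n ≥ n₀/(1 + n₀/N) = 1155.2000/(1 + 1155.2000/38848) = 1121.8405.
Rounding up, n = 1122.

1122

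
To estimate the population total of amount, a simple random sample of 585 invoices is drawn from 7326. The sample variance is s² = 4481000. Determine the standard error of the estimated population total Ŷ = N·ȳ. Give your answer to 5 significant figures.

Var(Ŷ) = N²·Var(ȳ) = N²·(1 − n/N)·s²/n.
f = 585/7326 = 0.07985258; Var(ȳ) = 0.92014742·4481000/585 = 7048.1719.
Var(Ŷ) = 7326² · 7048.1719 = 3.7827733 × 10^11.
SE(Ŷ) = √(3.7827733 × 10^11) = 615040.

615040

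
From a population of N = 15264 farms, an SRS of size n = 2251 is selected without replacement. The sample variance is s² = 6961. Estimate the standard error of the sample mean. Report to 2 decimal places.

1.62

Under SRS without replacement, Var(ȳ) = (1 − f)·s²/n with f = n/N = 2251/15264 = 0.14747117.
Var(ȳ) = (1 − 0.14747117)·6961/2251 = 0.85252883·3.0924034 = 2.636363.
SE(ȳ) = √(2.636363) = 1.62.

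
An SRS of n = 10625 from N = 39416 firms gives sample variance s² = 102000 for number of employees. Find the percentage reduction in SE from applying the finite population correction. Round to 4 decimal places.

f = n/N = 10625/39416 = 0.26956058.
SE_no-fpc = √(s²/n) = 3.0983867; SE_fpc = √((1−f)s²/n) = 2.6480594.
Ratio = √(1−f) = 0.85465748. Reduction = 100·(1 − 0.85465748) = 14.5343%.

14.5343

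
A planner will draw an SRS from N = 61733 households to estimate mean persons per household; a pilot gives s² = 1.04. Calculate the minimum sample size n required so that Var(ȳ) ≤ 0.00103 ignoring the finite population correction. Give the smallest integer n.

Without fpc, n₀ = s²/D = 1.04/0.00103 = 1009.7087.
Rounding up, n = 1010.

1010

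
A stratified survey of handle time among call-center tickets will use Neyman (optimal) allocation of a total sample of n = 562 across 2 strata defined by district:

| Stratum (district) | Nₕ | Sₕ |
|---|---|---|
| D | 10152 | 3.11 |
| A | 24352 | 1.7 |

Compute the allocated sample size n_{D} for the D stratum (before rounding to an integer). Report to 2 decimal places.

Neyman allocation: nₕ = n·NₕSₕ / Σⱼ NⱼSⱼ.
Σ NⱼSⱼ = 10152·3.11 + 24352·1.7 = 72971.12.
n_{D} = 562·10152·3.11 / 72971.12 = 243.16.

243.16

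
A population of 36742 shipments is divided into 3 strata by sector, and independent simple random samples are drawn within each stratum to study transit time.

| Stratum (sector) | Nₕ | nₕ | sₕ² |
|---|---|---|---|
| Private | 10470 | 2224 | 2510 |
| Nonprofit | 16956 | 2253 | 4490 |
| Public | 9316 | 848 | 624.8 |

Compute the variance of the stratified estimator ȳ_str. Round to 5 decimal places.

0.48327

Var(ȳ_str) = Σₕ Wₕ²(1 − fₕ)sₕ²/nₕ with Wₕ = Nₕ/N, N = 36742.
Private: Wₕ = 0.28495999; term = 0.28495999²·(1 − 0.21241643)·2510/2224 = 0.072177754.
Nonprofit: Wₕ = 0.46148822; term = 0.46148822²·(1 − 0.13287332)·4490/2253 = 0.36803484.
Public: Wₕ = 0.25355179; term = 0.25355179²·(1 − 0.09102619)·624.8/848 = 0.043055626.
Sum = 0.48326822.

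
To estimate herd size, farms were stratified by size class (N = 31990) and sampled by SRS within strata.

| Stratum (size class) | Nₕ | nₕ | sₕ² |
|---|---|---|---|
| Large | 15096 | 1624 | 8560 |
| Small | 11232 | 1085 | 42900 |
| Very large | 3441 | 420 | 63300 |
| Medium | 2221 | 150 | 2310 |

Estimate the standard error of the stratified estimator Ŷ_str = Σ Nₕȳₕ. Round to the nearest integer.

Var(Ŷ_str) = Σₕ Nₕ²(1 − fₕ)sₕ²/nₕ.
Large: 15096²·(1 − 1624/15096)·8560/1624 = 1.0719677 × 10^9.
Small: 11232²·(1 − 1085/11232)·42900/1085 = 4.5063229 × 10^9.
Very large: 3441²·(1 − 420/3441)·63300/420 = 1.5667143 × 10^9.
Medium: 2221²·(1 − 150/2221)·2310/150 = 7.0835241 × 10^7.
Sum = 7.2158401 × 10^9.
SE = √(7.2158401 × 10^9) = 84946.

84946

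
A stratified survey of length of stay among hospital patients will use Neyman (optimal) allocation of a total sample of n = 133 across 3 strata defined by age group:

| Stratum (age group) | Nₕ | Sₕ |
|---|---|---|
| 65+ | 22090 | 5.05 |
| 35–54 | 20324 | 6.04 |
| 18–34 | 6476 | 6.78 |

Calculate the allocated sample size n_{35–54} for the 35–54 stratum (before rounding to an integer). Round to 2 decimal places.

Neyman allocation: nₕ = n·NₕSₕ / Σⱼ NⱼSⱼ.
Σ NⱼSⱼ = 22090·5.05 + 20324·6.04 + 6476·6.78 = 278218.74.
n_{35–54} = 133·20324·6.04 / 278218.74 = 58.68.

58.68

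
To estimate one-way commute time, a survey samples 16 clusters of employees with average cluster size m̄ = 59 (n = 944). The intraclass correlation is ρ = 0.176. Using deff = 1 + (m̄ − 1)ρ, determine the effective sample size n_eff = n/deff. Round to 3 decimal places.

deff = 1 + (59 − 1)·0.176 = 1 + 10.208 = 11.208.
n_eff = 944 / 11.208 = 84.226.

84.226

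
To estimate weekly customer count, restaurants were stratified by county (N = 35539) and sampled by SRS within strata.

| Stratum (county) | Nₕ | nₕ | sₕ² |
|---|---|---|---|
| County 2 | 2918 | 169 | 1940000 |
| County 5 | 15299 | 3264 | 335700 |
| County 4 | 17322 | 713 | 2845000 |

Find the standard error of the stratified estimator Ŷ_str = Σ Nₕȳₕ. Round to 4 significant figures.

1.122 × 10^6

Var(Ŷ_str) = Σₕ Nₕ²(1 − fₕ)sₕ²/nₕ.
County 2: 2918²·(1 − 169/2918)·1940000/169 = 9.2082066 × 10^10.
County 5: 15299²·(1 − 3264/15299)·335700/3264 = 1.8936963 × 10^10.
County 4: 17322²·(1 − 713/17322)·2845000/713 = 1.1479798 × 10^12.
Sum = 1.2589988 × 10^12.
SE = √(1.2589988 × 10^12) = 1.122 × 10^6.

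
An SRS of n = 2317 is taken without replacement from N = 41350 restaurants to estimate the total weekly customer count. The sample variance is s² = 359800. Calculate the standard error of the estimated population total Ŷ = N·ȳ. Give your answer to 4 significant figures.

500600

Var(Ŷ) = N²·Var(ȳ) = N²·(1 − n/N)·s²/n.
f = 2317/41350 = 0.05603386; Var(ȳ) = 0.94396614·359800/2317 = 146.58568.
Var(Ŷ) = 41350² · 146.58568 = 2.5063549 × 10^11.
SE(Ŷ) = √(2.5063549 × 10^11) = 500600.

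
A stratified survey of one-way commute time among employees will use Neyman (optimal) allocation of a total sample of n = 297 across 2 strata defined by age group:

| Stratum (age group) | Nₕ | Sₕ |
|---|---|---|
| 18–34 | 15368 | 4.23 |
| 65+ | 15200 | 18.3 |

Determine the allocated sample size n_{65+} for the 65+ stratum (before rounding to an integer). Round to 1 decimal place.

240.7

Neyman allocation: nₕ = n·NₕSₕ / Σⱼ NⱼSⱼ.
Σ NⱼSⱼ = 15368·4.23 + 15200·18.3 = 343166.64.
n_{65+} = 297·15200·18.3 / 343166.64 = 240.7.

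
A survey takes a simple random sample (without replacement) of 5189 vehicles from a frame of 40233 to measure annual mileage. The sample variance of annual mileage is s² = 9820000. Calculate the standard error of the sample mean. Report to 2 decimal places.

Under SRS without replacement, Var(ȳ) = (1 − f)·s²/n with f = n/N = 5189/40233 = 0.12897373.
Var(ȳ) = (1 − 0.12897373)·9820000/5189 = 0.87102627·1892.4648 = 1648.3866.
SE(ȳ) = √(1648.3866) = 40.60.

40.60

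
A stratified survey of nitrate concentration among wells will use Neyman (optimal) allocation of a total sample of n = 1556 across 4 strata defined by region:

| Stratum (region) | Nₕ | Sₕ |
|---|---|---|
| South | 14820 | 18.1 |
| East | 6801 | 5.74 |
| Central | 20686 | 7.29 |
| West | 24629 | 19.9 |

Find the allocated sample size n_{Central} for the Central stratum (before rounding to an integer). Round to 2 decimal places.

247.47

Neyman allocation: nₕ = n·NₕSₕ / Σⱼ NⱼSⱼ.
Σ NⱼSⱼ = 14820·18.1 + 6801·5.74 + 20686·7.29 + 24629·19.9 = 948197.78.
n_{Central} = 1556·20686·7.29 / 948197.78 = 247.47.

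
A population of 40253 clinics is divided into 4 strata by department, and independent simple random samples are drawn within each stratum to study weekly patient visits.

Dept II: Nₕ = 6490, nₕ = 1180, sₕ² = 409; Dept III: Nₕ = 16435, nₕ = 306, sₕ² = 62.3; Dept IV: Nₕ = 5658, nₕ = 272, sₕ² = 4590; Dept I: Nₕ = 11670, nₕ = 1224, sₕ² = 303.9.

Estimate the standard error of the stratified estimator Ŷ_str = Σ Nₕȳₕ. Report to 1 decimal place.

Var(Ŷ_str) = Σₕ Nₕ²(1 − fₕ)sₕ²/nₕ.
Dept II: 6490²·(1 − 1180/6490)·409/1180 = 1.1944845 × 10^7.
Dept III: 16435²·(1 − 306/16435)·62.3/306 = 5.3968925 × 10^7.
Dept IV: 5658²·(1 − 272/5658)·4590/272 = 5.1424855 × 10^8.
Dept I: 11670²·(1 − 1224/11670)·303.9/1224 = 3.0267055 × 10^7.
Sum = 6.1042938 × 10^8.
SE = √(6.1042938 × 10^8) = 24706.9.

24706.9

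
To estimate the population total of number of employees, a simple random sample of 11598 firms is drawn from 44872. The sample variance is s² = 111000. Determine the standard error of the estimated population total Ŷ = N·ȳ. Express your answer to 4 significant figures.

119500

Var(Ŷ) = N²·Var(ȳ) = N²·(1 − n/N)·s²/n.
f = 11598/44872 = 0.25846853; Var(ȳ) = 0.74153147·111000/11598 = 7.0969126.
Var(Ŷ) = 44872² · 7.0969126 = 1.4289608 × 10^10.
SE(Ŷ) = √(1.4289608 × 10^10) = 119500.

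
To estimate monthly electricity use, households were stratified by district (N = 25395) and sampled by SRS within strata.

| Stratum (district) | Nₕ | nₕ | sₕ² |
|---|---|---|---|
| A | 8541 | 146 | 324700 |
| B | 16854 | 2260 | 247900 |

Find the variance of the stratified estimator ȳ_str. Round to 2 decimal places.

289.10

Var(ȳ_str) = Σₕ Wₕ²(1 − fₕ)sₕ²/nₕ with Wₕ = Nₕ/N, N = 25395.
A: Wₕ = 0.33632605; term = 0.33632605²·(1 − 0.01709402)·324700/146 = 247.26487.
B: Wₕ = 0.66367395; term = 0.66367395²·(1 − 0.13409280)·247900/2260 = 41.835887.
Sum = 289.10076.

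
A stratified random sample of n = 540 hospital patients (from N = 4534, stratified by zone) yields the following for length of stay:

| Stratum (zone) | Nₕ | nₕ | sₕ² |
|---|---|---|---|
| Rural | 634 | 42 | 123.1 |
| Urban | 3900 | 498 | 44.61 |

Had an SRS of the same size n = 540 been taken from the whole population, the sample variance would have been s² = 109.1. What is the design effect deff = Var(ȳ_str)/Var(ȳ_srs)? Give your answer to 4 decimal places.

0.6255

Var(ȳ_str) = Σ Wₕ²(1−fₕ)sₕ²/nₕ with Wₕ = Nₕ/4534:
  Rural: (634/4534)²·(1−42/634)·123.1/42 = 0.053512679
  Urban: (3900/4534)²·(1−498/3900)·44.61/498 = 0.057814765
  → Var(ȳ_str) = 0.11132744.
Var(ȳ_srs) = (1 − 540/4534)·109.1/540 = 0.1779744.
deff = 0.11132744 / 0.1779744 = 0.6255.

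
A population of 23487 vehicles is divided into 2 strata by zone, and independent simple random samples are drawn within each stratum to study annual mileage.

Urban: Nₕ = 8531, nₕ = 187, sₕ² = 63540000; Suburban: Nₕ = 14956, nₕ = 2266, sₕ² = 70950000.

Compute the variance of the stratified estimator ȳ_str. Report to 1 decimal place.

54617.9

Var(ȳ_str) = Σₕ Wₕ²(1 − fₕ)sₕ²/nₕ with Wₕ = Nₕ/N, N = 23487.
Urban: Wₕ = 0.36322221; term = 0.36322221²·(1 − 0.02192006)·63540000/187 = 43845.472.
Suburban: Wₕ = 0.63677779; term = 0.63677779²·(1 − 0.15151110)·70950000/2266 = 10772.45.
Sum = 54617.922.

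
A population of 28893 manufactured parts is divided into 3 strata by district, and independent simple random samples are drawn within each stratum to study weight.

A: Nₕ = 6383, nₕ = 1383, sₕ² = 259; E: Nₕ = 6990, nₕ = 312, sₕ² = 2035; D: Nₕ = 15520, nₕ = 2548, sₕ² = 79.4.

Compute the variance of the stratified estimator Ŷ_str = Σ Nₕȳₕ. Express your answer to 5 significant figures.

Var(Ŷ_str) = Σₕ Nₕ²(1 − fₕ)sₕ²/nₕ.
A: 6383²·(1 − 1383/6383)·259/1383 = 5.976851 × 10^6.
E: 6990²·(1 − 312/6990)·2035/312 = 3.0446222 × 10^8.
D: 15520²·(1 − 2548/15520)·79.4/2548 = 6.273642 × 10^6.
Sum = 3.1671271 × 10^8.

3.1671 × 10^8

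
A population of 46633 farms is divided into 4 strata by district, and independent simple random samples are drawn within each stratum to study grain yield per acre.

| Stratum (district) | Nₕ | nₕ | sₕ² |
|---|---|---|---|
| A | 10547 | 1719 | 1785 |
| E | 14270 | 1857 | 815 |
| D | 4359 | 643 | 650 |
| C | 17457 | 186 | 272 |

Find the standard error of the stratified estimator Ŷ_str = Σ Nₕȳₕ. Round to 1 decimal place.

25133.7

Var(Ŷ_str) = Σₕ Nₕ²(1 − fₕ)sₕ²/nₕ.
A: 10547²·(1 − 1719/10547)·1785/1719 = 9.6683778 × 10^7.
E: 14270²·(1 − 1857/14270)·815/1857 = 7.774034 × 10^7.
D: 4359²·(1 − 643/4359)·650/643 = 1.6374384 × 10^7.
C: 17457²·(1 − 186/17457)·272/186 = 4.40903 × 10^8.
Sum = 6.317015 × 10^8.
SE = √(6.317015 × 10^8) = 25133.7.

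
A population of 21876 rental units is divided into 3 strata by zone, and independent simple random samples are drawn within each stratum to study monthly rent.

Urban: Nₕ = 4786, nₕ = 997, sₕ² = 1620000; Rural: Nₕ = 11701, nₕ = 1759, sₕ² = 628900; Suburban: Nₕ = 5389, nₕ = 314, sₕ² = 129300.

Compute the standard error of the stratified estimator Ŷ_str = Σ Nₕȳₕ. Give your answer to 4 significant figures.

286900

Var(Ŷ_str) = Σₕ Nₕ²(1 − fₕ)sₕ²/nₕ.
Urban: 4786²·(1 − 997/4786)·1620000/997 = 2.9465727 × 10^10.
Rural: 11701²·(1 − 1759/11701)·628900/1759 = 4.1592258 × 10^10.
Suburban: 5389²·(1 − 314/5389)·129300/314 = 1.1261937 × 10^10.
Sum = 8.2319922 × 10^10.
SE = √(8.2319922 × 10^10) = 286900.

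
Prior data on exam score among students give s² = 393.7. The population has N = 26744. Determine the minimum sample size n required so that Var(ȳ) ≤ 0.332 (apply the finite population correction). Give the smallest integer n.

Without fpc, n₀ = s²/D = 393.7/0.332 = 1185.8434.
With fpc, (1 − n/N)·s²/n ≤ D requires n ≥ n₀/(1 + n₀/N) = 1185.8434/(1 + 1185.8434/26744) = 1135.4949.
Rounding up, n = 1136.

1136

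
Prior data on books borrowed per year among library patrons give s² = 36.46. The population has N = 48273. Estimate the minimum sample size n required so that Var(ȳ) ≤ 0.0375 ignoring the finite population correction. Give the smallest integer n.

Without fpc, n₀ = s²/D = 36.46/0.0375 = 972.2667.
Rounding up, n = 973.

973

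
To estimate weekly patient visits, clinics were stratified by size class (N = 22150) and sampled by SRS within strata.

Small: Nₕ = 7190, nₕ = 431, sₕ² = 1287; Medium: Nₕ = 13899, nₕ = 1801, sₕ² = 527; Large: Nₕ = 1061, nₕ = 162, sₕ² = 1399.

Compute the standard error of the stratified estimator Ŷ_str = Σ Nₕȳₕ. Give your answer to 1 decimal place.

Var(Ŷ_str) = Σₕ Nₕ²(1 − fₕ)sₕ²/nₕ.
Small: 7190²·(1 − 431/7190)·1287/431 = 1.451151 × 10^8.
Medium: 13899²·(1 − 1801/13899)·527/1801 = 4.9203278 × 10^7.
Large: 1061²·(1 − 162/1061)·1399/162 = 8.2371652 × 10^6.
Sum = 2.0255554 × 10^8.
SE = √(2.0255554 × 10^8) = 14232.2.

14232.2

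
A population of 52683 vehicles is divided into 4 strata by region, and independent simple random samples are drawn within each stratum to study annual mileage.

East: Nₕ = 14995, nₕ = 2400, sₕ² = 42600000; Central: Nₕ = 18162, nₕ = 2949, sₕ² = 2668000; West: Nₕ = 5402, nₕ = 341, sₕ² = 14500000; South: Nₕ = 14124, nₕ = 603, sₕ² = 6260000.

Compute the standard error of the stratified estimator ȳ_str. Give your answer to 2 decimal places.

49.31

Var(ȳ_str) = Σₕ Wₕ²(1 − fₕ)sₕ²/nₕ with Wₕ = Nₕ/N, N = 52683.
East: Wₕ = 0.28462692; term = 0.28462692²·(1 − 0.16005335)·42600000/2400 = 1207.8194.
Central: Wₕ = 0.34474119; term = 0.34474119²·(1 − 0.16237199)·2668000/2949 = 90.063453.
West: Wₕ = 0.10253782; term = 0.10253782²·(1 − 0.06312477)·14500000/341 = 418.85485.
South: Wₕ = 0.26809407; term = 0.26809407²·(1 − 0.04269329)·6260000/603 = 714.30312.
Sum = 2431.0408.
SE = √(2431.0408) = 49.31.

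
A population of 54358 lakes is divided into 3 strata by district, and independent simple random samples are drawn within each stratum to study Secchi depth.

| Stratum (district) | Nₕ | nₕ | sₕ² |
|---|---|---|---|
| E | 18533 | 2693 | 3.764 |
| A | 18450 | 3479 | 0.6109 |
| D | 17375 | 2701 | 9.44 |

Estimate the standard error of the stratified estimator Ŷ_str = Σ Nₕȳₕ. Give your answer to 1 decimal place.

Var(Ŷ_str) = Σₕ Nₕ²(1 − fₕ)sₕ²/nₕ.
E: 18533²·(1 − 2693/18533)·3.764/2693 = 410311.95.
A: 18450²·(1 − 3479/18450)·0.6109/3479 = 48502.361.
D: 17375²·(1 − 2701/17375)·9.44/2701 = 891088.29.
Sum = 1.3499026 × 10^6.
SE = √(1.3499026 × 10^6) = 1161.9.

1161.9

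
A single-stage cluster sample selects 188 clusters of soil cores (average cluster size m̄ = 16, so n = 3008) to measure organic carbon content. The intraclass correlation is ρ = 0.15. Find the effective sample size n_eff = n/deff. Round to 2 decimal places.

925.54

deff = 1 + (16 − 1)·0.15 = 1 + 2.25 = 3.25.
n_eff = 3008 / 3.25 = 925.54.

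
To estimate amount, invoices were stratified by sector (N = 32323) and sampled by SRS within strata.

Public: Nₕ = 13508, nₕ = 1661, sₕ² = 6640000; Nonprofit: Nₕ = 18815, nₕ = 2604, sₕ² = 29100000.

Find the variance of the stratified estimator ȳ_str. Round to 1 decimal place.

3874.8

Var(ȳ_str) = Σₕ Wₕ²(1 − fₕ)sₕ²/nₕ with Wₕ = Nₕ/N, N = 32323.
Public: Wₕ = 0.41790675; term = 0.41790675²·(1 − 0.12296417)·6640000/1661 = 612.31453.
Nonprofit: Wₕ = 0.58209325; term = 0.58209325²·(1 − 0.13840021)·29100000/2604 = 3262.4414.
Sum = 3874.7559.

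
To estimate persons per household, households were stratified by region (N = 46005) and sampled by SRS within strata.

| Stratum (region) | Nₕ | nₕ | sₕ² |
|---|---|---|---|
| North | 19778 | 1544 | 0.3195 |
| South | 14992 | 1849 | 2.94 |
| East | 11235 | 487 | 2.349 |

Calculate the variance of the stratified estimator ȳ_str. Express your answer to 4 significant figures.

4.585 × 10^-4

Var(ȳ_str) = Σₕ Wₕ²(1 − fₕ)sₕ²/nₕ with Wₕ = Nₕ/N, N = 46005.
North: Wₕ = 0.42990979; term = 0.42990979²·(1 − 0.07806654)·0.3195/1544 = 3.5259636 × 10^-5.
South: Wₕ = 0.32587762; term = 0.32587762²·(1 − 0.12333244)·2.94/1849 = 1.480316 × 10^-4.
East: Wₕ = 0.24421259; term = 0.24421259²·(1 − 0.04334668)·2.349/487 = 2.7519765 × 10^-4.
Sum = 4.5848889 × 10^-4.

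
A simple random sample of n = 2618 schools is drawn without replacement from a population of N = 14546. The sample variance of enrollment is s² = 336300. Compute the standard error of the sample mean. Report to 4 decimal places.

10.2634

Under SRS without replacement, Var(ȳ) = (1 − f)·s²/n with f = n/N = 2618/14546 = 0.17998075.
Var(ȳ) = (1 − 0.17998075)·336300/2618 = 0.82001925·128.45684 = 105.33708.
SE(ȳ) = √(105.33708) = 10.2634.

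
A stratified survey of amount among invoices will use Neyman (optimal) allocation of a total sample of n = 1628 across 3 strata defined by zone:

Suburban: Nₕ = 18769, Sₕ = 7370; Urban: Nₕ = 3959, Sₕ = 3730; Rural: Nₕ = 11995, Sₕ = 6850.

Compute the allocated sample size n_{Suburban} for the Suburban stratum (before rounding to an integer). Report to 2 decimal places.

Neyman allocation: nₕ = n·NₕSₕ / Σⱼ NⱼSⱼ.
Σ NⱼSⱼ = 18769·7370 + 3959·3730 + 11995·6850 = 2.3526035 × 10^8.
n_{Suburban} = 1628·18769·7370 / (2.3526035 × 10^8) = 957.23.

957.23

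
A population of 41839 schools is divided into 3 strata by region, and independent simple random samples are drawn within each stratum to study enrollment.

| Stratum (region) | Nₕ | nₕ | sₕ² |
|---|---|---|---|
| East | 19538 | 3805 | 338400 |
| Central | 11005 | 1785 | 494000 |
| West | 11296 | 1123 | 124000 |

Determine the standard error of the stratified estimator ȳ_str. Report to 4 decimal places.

6.2376

Var(ȳ_str) = Σₕ Wₕ²(1 − fₕ)sₕ²/nₕ with Wₕ = Nₕ/N, N = 41839.
East: Wₕ = 0.46698057; term = 0.46698057²·(1 − 0.19474869)·338400/3805 = 15.617257.
Central: Wₕ = 0.26303210; term = 0.26303210²·(1 − 0.16219900)·494000/1785 = 16.041579.
West: Wₕ = 0.26998733; term = 0.26998733²·(1 − 0.09941572)·124000/1123 = 7.2485822.
Sum = 38.907418.
SE = √(38.907418) = 6.2376.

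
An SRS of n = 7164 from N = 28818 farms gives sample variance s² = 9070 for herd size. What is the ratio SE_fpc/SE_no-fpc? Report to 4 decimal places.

f = n/N = 7164/28818 = 0.24859463.
SE_no-fpc = √(s²/n) = 1.12519; SE_fpc = √((1−f)s²/n) = 0.97535565.
Ratio = √(1−f) = 0.86683642.

0.8668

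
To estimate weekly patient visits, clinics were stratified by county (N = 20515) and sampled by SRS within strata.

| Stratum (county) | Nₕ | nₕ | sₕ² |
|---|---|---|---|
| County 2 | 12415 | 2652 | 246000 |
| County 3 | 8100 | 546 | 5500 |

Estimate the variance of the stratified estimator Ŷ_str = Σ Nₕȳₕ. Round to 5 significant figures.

Var(Ŷ_str) = Σₕ Nₕ²(1 − fₕ)sₕ²/nₕ.
County 2: 12415²·(1 − 2652/12415)·246000/2652 = 1.1243243 × 10^10.
County 3: 8100²·(1 − 546/8100)·5500/546 = 6.1635659 × 10^8.
Sum = 1.18596 × 10^10.

1.1860 × 10^10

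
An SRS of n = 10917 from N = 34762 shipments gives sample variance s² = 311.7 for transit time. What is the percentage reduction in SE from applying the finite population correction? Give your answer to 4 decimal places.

17.1779

f = n/N = 10917/34762 = 0.31404982.
SE_no-fpc = √(s²/n) = 0.16897278; SE_fpc = √((1−f)s²/n) = 0.13994682.
Ratio = √(1−f) = 0.82822109. Reduction = 100·(1 − 0.82822109) = 17.1779%.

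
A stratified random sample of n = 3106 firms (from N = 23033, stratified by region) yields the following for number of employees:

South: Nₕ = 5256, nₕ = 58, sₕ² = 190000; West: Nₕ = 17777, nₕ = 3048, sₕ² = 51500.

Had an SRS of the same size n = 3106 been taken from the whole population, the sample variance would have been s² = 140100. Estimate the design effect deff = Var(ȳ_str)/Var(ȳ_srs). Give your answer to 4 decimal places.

Var(ȳ_str) = Σ Wₕ²(1−fₕ)sₕ²/nₕ with Wₕ = Nₕ/23033:
  South: (5256/23033)²·(1−58/5256)·190000/58 = 168.70044
  West: (17777/23033)²·(1−3048/17777)·51500/3048 = 8.339173
  → Var(ȳ_str) = 177.03961.
Var(ȳ_srs) = (1 − 3106/23033)·140100/3106 = 39.023669.
deff = 177.03961 / 39.023669 = 4.5367.

4.5367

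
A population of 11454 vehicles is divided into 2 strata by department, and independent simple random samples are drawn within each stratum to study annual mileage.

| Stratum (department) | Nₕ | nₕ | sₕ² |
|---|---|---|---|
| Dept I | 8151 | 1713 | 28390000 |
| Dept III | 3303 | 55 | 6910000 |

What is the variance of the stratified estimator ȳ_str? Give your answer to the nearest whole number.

16903

Var(ȳ_str) = Σₕ Wₕ²(1 − fₕ)sₕ²/nₕ with Wₕ = Nₕ/N, N = 11454.
Dept I: Wₕ = 0.71162913; term = 0.71162913²·(1 − 0.21015826)·28390000/1713 = 6629.1148.
Dept III: Wₕ = 0.28837087; term = 0.28837087²·(1 − 0.01665153)·6910000/55 = 10273.67.
Sum = 16902.785.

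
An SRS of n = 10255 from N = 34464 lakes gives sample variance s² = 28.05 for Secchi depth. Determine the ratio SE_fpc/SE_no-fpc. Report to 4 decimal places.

0.8381

f = n/N = 10255/34464 = 0.29755687.
SE_no-fpc = √(s²/n) = 0.052299628; SE_fpc = √((1−f)s²/n) = 0.043833302.
Ratio = √(1−f) = 0.83811880.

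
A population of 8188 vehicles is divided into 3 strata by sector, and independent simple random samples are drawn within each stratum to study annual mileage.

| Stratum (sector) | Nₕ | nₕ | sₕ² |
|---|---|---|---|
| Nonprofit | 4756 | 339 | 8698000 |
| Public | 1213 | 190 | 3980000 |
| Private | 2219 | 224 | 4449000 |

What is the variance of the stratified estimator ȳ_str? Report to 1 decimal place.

Var(ȳ_str) = Σₕ Wₕ²(1 − fₕ)sₕ²/nₕ with Wₕ = Nₕ/N, N = 8188.
Nonprofit: Wₕ = 0.58085002; term = 0.58085002²·(1 − 0.07127839)·8698000/339 = 8039.5785.
Public: Wₕ = 0.14814362; term = 0.14814362²·(1 − 0.15663644)·3980000/190 = 387.71289.
Private: Wₕ = 0.27100635; term = 0.27100635²·(1 − 0.10094637)·4449000/224 = 1311.4717.
Sum = 9738.7631.

9738.8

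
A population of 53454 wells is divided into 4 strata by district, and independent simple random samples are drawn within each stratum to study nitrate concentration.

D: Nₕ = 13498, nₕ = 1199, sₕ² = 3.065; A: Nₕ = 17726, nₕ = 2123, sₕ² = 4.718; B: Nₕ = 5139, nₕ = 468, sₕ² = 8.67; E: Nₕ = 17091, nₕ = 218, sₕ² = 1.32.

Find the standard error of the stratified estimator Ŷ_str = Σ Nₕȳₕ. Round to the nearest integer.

Var(Ŷ_str) = Σₕ Nₕ²(1 − fₕ)sₕ²/nₕ.
D: 13498²·(1 − 1199/13498)·3.065/1199 = 424375.71.
A: 17726²·(1 − 2123/17726)·4.718/2123 = 614648.46.
B: 5139²·(1 − 468/5139)·8.67/468 = 444694.47.
E: 17091²·(1 − 218/17091)·1.32/218 = 1.7461326 × 10^6.
Sum = 3.2298512 × 10^6.
SE = √(3.2298512 × 10^6) = 1797.

1797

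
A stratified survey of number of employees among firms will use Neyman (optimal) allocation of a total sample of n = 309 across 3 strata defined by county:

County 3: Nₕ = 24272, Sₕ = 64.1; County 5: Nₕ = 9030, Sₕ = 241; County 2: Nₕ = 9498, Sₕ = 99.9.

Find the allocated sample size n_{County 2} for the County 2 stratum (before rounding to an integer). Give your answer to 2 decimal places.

Neyman allocation: nₕ = n·NₕSₕ / Σⱼ NⱼSⱼ.
Σ NⱼSⱼ = 24272·64.1 + 9030·241 + 9498·99.9 = 4.6809154 × 10^6.
n_{County 2} = 309·9498·99.9 / (4.6809154 × 10^6) = 62.64.

62.64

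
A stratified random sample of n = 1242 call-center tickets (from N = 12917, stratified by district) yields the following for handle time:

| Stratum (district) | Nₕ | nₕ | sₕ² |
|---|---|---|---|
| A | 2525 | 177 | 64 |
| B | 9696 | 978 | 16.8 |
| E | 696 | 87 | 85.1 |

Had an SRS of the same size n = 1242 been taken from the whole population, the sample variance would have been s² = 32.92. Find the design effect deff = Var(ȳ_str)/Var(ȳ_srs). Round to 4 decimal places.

1.0033

Var(ȳ_str) = Σ Wₕ²(1−fₕ)sₕ²/nₕ with Wₕ = Nₕ/12917:
  A: (2525/12917)²·(1−177/2525)·64/177 = 0.012848217
  B: (9696/12917)²·(1−978/9696)·16.8/978 = 0.0087027514
  E: (696/12917)²·(1−87/696)·85.1/87 = 0.0024849263
  → Var(ȳ_str) = 0.024035895.
Var(ȳ_srs) = (1 − 1242/12917)·32.92/1242 = 0.023957057.
deff = 0.024035895 / 0.023957057 = 1.0033.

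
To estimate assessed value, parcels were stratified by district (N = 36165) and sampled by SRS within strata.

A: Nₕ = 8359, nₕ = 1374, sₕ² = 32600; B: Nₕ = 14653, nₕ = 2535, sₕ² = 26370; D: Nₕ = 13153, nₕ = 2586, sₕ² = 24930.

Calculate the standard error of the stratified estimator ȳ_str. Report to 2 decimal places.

Var(ȳ_str) = Σₕ Wₕ²(1 − fₕ)sₕ²/nₕ with Wₕ = Nₕ/N, N = 36165.
A: Wₕ = 0.23113508; term = 0.23113508²·(1 − 0.16437373)·32600/1374 = 1.0591919.
B: Wₕ = 0.40517075; term = 0.40517075²·(1 − 0.17300212)·26370/2535 = 1.4122537.
D: Wₕ = 0.36369418; term = 0.36369418²·(1 − 0.19660914)·24930/2586 = 1.0244561.
Sum = 3.4959017.
SE = √(3.4959017) = 1.87.

1.87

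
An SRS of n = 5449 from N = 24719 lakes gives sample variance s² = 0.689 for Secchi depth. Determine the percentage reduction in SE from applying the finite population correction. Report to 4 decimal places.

f = n/N = 5449/24719 = 0.22043772.
SE_no-fpc = √(s²/n) = 0.011244786; SE_fpc = √((1−f)s²/n) = 0.0099283394.
Ratio = √(1−f) = 0.88292824. Reduction = 100·(1 − 0.88292824) = 11.7072%.

11.7072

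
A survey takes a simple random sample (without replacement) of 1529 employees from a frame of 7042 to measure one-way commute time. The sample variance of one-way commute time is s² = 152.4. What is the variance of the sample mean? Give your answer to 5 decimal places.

0.07803

Under SRS without replacement, Var(ȳ) = (1 − f)·s²/n with f = n/N = 1529/7042 = 0.21712582.
Var(ȳ) = (1 − 0.21712582)·152.4/1529 = 0.78287418·0.099672989 = 0.07803141.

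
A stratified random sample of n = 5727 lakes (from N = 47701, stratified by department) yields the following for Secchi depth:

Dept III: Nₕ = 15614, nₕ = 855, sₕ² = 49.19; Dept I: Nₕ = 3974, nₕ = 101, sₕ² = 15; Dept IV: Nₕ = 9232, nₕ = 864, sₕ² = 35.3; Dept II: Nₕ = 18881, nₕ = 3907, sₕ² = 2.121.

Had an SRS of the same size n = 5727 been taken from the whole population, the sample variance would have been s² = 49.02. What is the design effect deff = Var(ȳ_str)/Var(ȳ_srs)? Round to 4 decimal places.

1.1001

Var(ȳ_str) = Σ Wₕ²(1−fₕ)sₕ²/nₕ with Wₕ = Nₕ/47701:
  Dept III: (15614/47701)²·(1−855/15614)·49.19/855 = 0.0058267562
  Dept I: (3974/47701)²·(1−101/3974)·15/101 = 0.0010045933
  Dept IV: (9232/47701)²·(1−864/9232)·35.3/864 = 0.0013871501
  Dept II: (18881/47701)²·(1−3907/18881)·2.121/3907 = 6.7453597 × 10^-5
  → Var(ȳ_str) = 0.0082859532.
Var(ȳ_srs) = (1 − 5727/47701)·49.02/5727 = 0.0075318038.
deff = 0.0082859532 / 0.0075318038 = 1.1001.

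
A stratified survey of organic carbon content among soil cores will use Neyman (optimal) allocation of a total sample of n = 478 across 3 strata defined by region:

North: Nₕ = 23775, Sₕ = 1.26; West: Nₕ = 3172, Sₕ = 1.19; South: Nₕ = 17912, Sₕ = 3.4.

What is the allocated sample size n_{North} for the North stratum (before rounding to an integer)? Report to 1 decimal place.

151.3

Neyman allocation: nₕ = n·NₕSₕ / Σⱼ NⱼSⱼ.
Σ NⱼSⱼ = 23775·1.26 + 3172·1.19 + 17912·3.4 = 94631.98.
n_{North} = 478·23775·1.26 / 94631.98 = 151.3.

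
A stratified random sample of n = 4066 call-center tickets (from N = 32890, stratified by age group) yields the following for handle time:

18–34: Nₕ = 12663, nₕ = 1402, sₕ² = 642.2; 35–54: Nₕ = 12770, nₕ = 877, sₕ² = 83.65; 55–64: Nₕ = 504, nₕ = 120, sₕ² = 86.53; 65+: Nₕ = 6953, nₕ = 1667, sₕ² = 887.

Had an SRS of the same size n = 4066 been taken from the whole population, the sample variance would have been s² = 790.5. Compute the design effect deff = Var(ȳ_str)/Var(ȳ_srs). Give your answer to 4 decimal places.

0.5398

Var(ȳ_str) = Σ Wₕ²(1−fₕ)sₕ²/nₕ with Wₕ = Nₕ/32890:
  18–34: (12663/32890)²·(1−1402/12663)·642.2/1402 = 0.060382085
  35–54: (12770/32890)²·(1−877/12770)·83.65/877 = 0.013391244
  55–64: (504/32890)²·(1−120/504)·86.53/120 = 1.2900884 × 10^-4
  65+: (6953/32890)²·(1−1667/6953)·887/1667 = 0.018078386
  → Var(ȳ_str) = 0.091980724.
Var(ȳ_srs) = (1 − 4066/32890)·790.5/4066 = 0.17038246.
deff = 0.091980724 / 0.17038246 = 0.5398.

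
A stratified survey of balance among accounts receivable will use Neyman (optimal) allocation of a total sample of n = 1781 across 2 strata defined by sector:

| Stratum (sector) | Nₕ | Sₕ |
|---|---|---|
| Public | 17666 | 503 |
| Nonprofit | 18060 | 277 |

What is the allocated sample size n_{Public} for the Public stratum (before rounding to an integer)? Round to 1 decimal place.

Neyman allocation: nₕ = n·NₕSₕ / Σⱼ NⱼSⱼ.
Σ NⱼSⱼ = 17666·503 + 18060·277 = 1.3888618 × 10^7.
n_{Public} = 1781·17666·503 / (1.3888618 × 10^7) = 1139.5.

1139.5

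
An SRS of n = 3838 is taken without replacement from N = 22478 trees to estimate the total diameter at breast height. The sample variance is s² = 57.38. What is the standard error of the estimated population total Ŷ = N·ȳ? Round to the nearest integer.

2503

Var(Ŷ) = N²·Var(ȳ) = N²·(1 − n/N)·s²/n.
f = 3838/22478 = 0.17074473; Var(ȳ) = 0.82925527·57.38/3838 = 0.012397777.
Var(Ŷ) = 22478² · 0.012397777 = 6.2641068 × 10^6.
SE(Ŷ) = √(6.2641068 × 10^6) = 2503.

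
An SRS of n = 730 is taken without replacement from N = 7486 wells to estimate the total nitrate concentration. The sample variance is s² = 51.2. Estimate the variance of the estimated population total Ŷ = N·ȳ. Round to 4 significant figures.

3.547 × 10^6

Var(Ŷ) = N²·Var(ȳ) = N²·(1 − n/N)·s²/n.
f = 730/7486 = 0.09751536; Var(ȳ) = 0.90248464·51.2/730 = 0.063297553.
Var(Ŷ) = 7486² · 0.063297553 = 3.5472073 × 10^6.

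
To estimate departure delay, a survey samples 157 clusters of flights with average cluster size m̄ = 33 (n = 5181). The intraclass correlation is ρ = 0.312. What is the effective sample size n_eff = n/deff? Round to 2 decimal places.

deff = 1 + (33 − 1)·0.312 = 1 + 9.984 = 10.984.
n_eff = 5181 / 10.984 = 471.69.

471.69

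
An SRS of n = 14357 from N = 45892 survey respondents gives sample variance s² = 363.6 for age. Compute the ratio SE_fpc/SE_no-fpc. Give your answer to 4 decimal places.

f = n/N = 14357/45892 = 0.31284320.
SE_no-fpc = √(s²/n) = 0.15914027; SE_fpc = √((1−f)s²/n) = 0.1319192.
Ratio = √(1−f) = 0.82894922.

0.8289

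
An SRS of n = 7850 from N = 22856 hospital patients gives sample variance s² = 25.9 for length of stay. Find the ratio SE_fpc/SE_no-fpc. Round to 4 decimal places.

0.8103

f = n/N = 7850/22856 = 0.34345467.
SE_no-fpc = √(s²/n) = 0.057440082; SE_fpc = √((1−f)s²/n) = 0.046542254.
Ratio = √(1−f) = 0.81027485.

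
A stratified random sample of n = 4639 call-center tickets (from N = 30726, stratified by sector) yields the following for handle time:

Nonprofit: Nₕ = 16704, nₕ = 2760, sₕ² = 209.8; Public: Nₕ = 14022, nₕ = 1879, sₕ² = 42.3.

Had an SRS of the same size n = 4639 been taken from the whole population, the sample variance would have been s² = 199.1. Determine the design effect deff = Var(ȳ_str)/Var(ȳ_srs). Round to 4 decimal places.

0.6261

Var(ȳ_str) = Σ Wₕ²(1−fₕ)sₕ²/nₕ with Wₕ = Nₕ/30726:
  Nonprofit: (16704/30726)²·(1−2760/16704)·209.8/2760 = 0.018753926
  Public: (14022/30726)²·(1−1879/14022)·42.3/1879 = 0.0040601071
  → Var(ȳ_str) = 0.022814033.
Var(ȳ_srs) = (1 − 4639/30726)·199.1/4639 = 0.036438878.
deff = 0.022814033 / 0.036438878 = 0.6261.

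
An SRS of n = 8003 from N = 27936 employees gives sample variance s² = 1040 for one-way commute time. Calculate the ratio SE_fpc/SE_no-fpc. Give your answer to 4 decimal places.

f = n/N = 8003/27936 = 0.28647623.
SE_no-fpc = √(s²/n) = 0.36048754; SE_fpc = √((1−f)s²/n) = 0.30450504.
Ratio = √(1−f) = 0.84470336.

0.8447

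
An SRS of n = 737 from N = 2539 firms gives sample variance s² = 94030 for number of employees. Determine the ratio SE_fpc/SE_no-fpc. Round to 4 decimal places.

f = n/N = 737/2539 = 0.29027176.
SE_no-fpc = √(s²/n) = 11.295344; SE_fpc = √((1−f)s²/n) = 9.5158046.
Ratio = √(1−f) = 0.84245370.

0.8425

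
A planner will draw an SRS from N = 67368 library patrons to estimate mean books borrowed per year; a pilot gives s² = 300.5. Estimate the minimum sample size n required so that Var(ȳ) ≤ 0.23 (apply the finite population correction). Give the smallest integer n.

1282

Without fpc, n₀ = s²/D = 300.5/0.23 = 1306.5217.
With fpc, (1 − n/N)·s²/n ≤ D requires n ≥ n₀/(1 + n₀/N) = 1306.5217/(1 + 1306.5217/67368) = 1281.6653.
Rounding up, n = 1282.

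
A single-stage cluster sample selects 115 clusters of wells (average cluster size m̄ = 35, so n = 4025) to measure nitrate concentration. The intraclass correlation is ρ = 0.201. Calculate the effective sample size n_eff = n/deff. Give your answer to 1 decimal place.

deff = 1 + (35 − 1)·0.201 = 1 + 6.834 = 7.834.
n_eff = 4025 / 7.834 = 513.8.

513.8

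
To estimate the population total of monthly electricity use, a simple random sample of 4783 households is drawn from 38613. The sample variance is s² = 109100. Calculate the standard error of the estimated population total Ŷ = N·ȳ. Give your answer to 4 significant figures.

172600

Var(Ŷ) = N²·Var(ȳ) = N²·(1 − n/N)·s²/n.
f = 4783/38613 = 0.12387020; Var(ȳ) = 0.87612980·109100/4783 = 19.984479.
Var(Ŷ) = 38613² · 19.984479 = 2.9796134 × 10^10.
SE(Ŷ) = √(2.9796134 × 10^10) = 172600.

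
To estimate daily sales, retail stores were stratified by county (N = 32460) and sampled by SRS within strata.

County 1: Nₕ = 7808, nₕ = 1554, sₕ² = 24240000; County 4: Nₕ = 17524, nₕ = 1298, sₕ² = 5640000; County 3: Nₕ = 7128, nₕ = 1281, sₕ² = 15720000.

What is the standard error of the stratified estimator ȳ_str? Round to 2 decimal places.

Var(ȳ_str) = Σₕ Wₕ²(1 − fₕ)sₕ²/nₕ with Wₕ = Nₕ/N, N = 32460.
County 1: Wₕ = 0.24054221; term = 0.24054221²·(1 − 0.19902664)·24240000/1554 = 722.9067.
County 4: Wₕ = 0.53986445; term = 0.53986445²·(1 − 0.07406985)·5640000/1298 = 1172.606.
County 3: Wₕ = 0.21959335; term = 0.21959335²·(1 − 0.17971380)·15720000/1281 = 485.40826.
Sum = 2380.921.
SE = √(2380.921) = 48.79.

48.79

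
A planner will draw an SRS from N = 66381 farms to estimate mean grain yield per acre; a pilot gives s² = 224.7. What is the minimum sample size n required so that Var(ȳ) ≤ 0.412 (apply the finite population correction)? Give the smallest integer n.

541

Without fpc, n₀ = s²/D = 224.7/0.412 = 545.3883.
With fpc, (1 − n/N)·s²/n ≤ D requires n ≥ n₀/(1 + n₀/N) = 545.3883/(1 + 545.3883/66381) = 540.9439.
Rounding up, n = 541.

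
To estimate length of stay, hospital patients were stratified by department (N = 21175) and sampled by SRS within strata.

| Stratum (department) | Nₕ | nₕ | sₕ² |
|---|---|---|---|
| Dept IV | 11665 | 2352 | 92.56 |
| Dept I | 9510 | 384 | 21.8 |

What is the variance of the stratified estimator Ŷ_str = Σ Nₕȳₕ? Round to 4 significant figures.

Var(Ŷ_str) = Σₕ Nₕ²(1 − fₕ)sₕ²/nₕ.
Dept IV: 11665²·(1 − 2352/11665)·92.56/2352 = 4.2752388 × 10^6.
Dept I: 9510²·(1 − 384/9510)·21.8/384 = 4.9270418 × 10^6.
Sum = 9.2022806 × 10^6.

9.202 × 10^6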